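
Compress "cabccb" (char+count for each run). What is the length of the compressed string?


Input: cabccb
Runs:
  'c' x 1 => "c1"
  'a' x 1 => "a1"
  'b' x 1 => "b1"
  'c' x 2 => "c2"
  'b' x 1 => "b1"
Compressed: "c1a1b1c2b1"
Compressed length: 10

10


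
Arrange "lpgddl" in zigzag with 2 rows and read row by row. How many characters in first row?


Zigzag "lpgddl" into 2 rows:
Placing characters:
  'l' => row 0
  'p' => row 1
  'g' => row 0
  'd' => row 1
  'd' => row 0
  'l' => row 1
Rows:
  Row 0: "lgd"
  Row 1: "pdl"
First row length: 3

3


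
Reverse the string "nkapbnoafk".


Input: nkapbnoafk
Reading characters right to left:
  Position 9: 'k'
  Position 8: 'f'
  Position 7: 'a'
  Position 6: 'o'
  Position 5: 'n'
  Position 4: 'b'
  Position 3: 'p'
  Position 2: 'a'
  Position 1: 'k'
  Position 0: 'n'
Reversed: kfaonbpakn

kfaonbpakn


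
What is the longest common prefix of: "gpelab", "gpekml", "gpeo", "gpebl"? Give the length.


Words: gpelab, gpekml, gpeo, gpebl
  Position 0: all 'g' => match
  Position 1: all 'p' => match
  Position 2: all 'e' => match
  Position 3: ('l', 'k', 'o', 'b') => mismatch, stop
LCP = "gpe" (length 3)

3


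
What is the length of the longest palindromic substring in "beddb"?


Input: "beddb"
Checking substrings for palindromes:
  [2:4] "dd" (len 2) => palindrome
Longest palindromic substring: "dd" with length 2

2


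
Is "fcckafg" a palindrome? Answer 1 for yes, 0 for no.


Input: fcckafg
Reversed: gfakccf
  Compare pos 0 ('f') with pos 6 ('g'): MISMATCH
  Compare pos 1 ('c') with pos 5 ('f'): MISMATCH
  Compare pos 2 ('c') with pos 4 ('a'): MISMATCH
Result: not a palindrome

0


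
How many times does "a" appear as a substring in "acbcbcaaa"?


Searching for "a" in "acbcbcaaa"
Scanning each position:
  Position 0: "a" => MATCH
  Position 1: "c" => no
  Position 2: "b" => no
  Position 3: "c" => no
  Position 4: "b" => no
  Position 5: "c" => no
  Position 6: "a" => MATCH
  Position 7: "a" => MATCH
  Position 8: "a" => MATCH
Total occurrences: 4

4


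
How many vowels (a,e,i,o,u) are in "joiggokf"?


Input: joiggokf
Checking each character:
  'j' at position 0: consonant
  'o' at position 1: vowel (running total: 1)
  'i' at position 2: vowel (running total: 2)
  'g' at position 3: consonant
  'g' at position 4: consonant
  'o' at position 5: vowel (running total: 3)
  'k' at position 6: consonant
  'f' at position 7: consonant
Total vowels: 3

3


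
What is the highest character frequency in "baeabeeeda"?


Input: baeabeeeda
Character counts:
  'a': 3
  'b': 2
  'd': 1
  'e': 4
Maximum frequency: 4

4


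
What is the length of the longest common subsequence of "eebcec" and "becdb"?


LCS of "eebcec" and "becdb"
DP table:
           b    e    c    d    b
      0    0    0    0    0    0
  e   0    0    1    1    1    1
  e   0    0    1    1    1    1
  b   0    1    1    1    1    2
  c   0    1    1    2    2    2
  e   0    1    2    2    2    2
  c   0    1    2    3    3    3
LCS length = dp[6][5] = 3

3


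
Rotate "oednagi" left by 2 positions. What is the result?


Input: "oednagi", rotate left by 2
First 2 characters: "oe"
Remaining characters: "dnagi"
Concatenate remaining + first: "dnagi" + "oe" = "dnagioe"

dnagioe


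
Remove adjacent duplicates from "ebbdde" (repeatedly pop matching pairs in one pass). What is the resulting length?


Input: ebbdde
Stack-based adjacent duplicate removal:
  Read 'e': push. Stack: e
  Read 'b': push. Stack: eb
  Read 'b': matches stack top 'b' => pop. Stack: e
  Read 'd': push. Stack: ed
  Read 'd': matches stack top 'd' => pop. Stack: e
  Read 'e': matches stack top 'e' => pop. Stack: (empty)
Final stack: "" (length 0)

0


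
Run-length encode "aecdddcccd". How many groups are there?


Input: aecdddcccd
Scanning for consecutive runs:
  Group 1: 'a' x 1 (positions 0-0)
  Group 2: 'e' x 1 (positions 1-1)
  Group 3: 'c' x 1 (positions 2-2)
  Group 4: 'd' x 3 (positions 3-5)
  Group 5: 'c' x 3 (positions 6-8)
  Group 6: 'd' x 1 (positions 9-9)
Total groups: 6

6


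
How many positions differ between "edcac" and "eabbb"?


Comparing "edcac" and "eabbb" position by position:
  Position 0: 'e' vs 'e' => same
  Position 1: 'd' vs 'a' => DIFFER
  Position 2: 'c' vs 'b' => DIFFER
  Position 3: 'a' vs 'b' => DIFFER
  Position 4: 'c' vs 'b' => DIFFER
Positions that differ: 4

4


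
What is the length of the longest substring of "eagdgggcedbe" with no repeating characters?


Input: "eagdgggcedbe"
Sliding window (track last position of each char):
  Position 0 ('e'): window [0,0] length 1 -- new best
  Position 1 ('a'): window [0,1] length 2 -- new best
  Position 2 ('g'): window [0,2] length 3 -- new best
  Position 3 ('d'): window [0,3] length 4 -- new best
  Position 4 ('g'): repeat (last at 2), move window start to 3
  Position 4 ('g'): window [3,4] length 2
  Position 5 ('g'): repeat (last at 4), move window start to 5
  Position 5 ('g'): window [5,5] length 1
  Position 6 ('g'): repeat (last at 5), move window start to 6
  Position 6 ('g'): window [6,6] length 1
  Position 7 ('c'): window [6,7] length 2
  Position 8 ('e'): window [6,8] length 3
  Position 9 ('d'): window [6,9] length 4
  Position 10 ('b'): window [6,10] length 5 -- new best
  Position 11 ('e'): repeat (last at 8), move window start to 9
  Position 11 ('e'): window [9,11] length 3
Longest substring with no repeats: "gcedb" with length 5

5


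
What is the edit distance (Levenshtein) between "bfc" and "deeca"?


Computing edit distance: "bfc" -> "deeca"
DP table:
           d    e    e    c    a
      0    1    2    3    4    5
  b   1    1    2    3    4    5
  f   2    2    2    3    4    5
  c   3    3    3    3    3    4
Edit distance = dp[3][5] = 4

4


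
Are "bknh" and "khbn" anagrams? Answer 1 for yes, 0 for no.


Strings: "bknh", "khbn"
Sorted first:  bhkn
Sorted second: bhkn
Sorted forms match => anagrams

1


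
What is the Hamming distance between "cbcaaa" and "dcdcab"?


Comparing "cbcaaa" and "dcdcab" position by position:
  Position 0: 'c' vs 'd' => differ
  Position 1: 'b' vs 'c' => differ
  Position 2: 'c' vs 'd' => differ
  Position 3: 'a' vs 'c' => differ
  Position 4: 'a' vs 'a' => same
  Position 5: 'a' vs 'b' => differ
Total differences (Hamming distance): 5

5


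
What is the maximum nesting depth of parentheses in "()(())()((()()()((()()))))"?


Input: "()(())()((()()()((()()))))"
Tracking depth:
  Position 0 '(': depth becomes 1
  Position 1 ')': depth becomes 0
  Position 2 '(': depth becomes 1
  Position 3 '(': depth becomes 2
  Position 4 ')': depth becomes 1
  Position 5 ')': depth becomes 0
  Position 6 '(': depth becomes 1
  Position 7 ')': depth becomes 0
  Position 8 '(': depth becomes 1
  Position 9 '(': depth becomes 2
  Position 10 '(': depth becomes 3
  Position 11 ')': depth becomes 2
  Position 12 '(': depth becomes 3
  Position 13 ')': depth becomes 2
  Position 14 '(': depth becomes 3
  Position 15 ')': depth becomes 2
  Position 16 '(': depth becomes 3
  Position 17 '(': depth becomes 4
  Position 18 '(': depth becomes 5
  Position 19 ')': depth becomes 4
  Position 20 '(': depth becomes 5
  Position 21 ')': depth becomes 4
  Position 22 ')': depth becomes 3
  Position 23 ')': depth becomes 2
  Position 24 ')': depth becomes 1
  Position 25 ')': depth becomes 0
Maximum depth reached: 5

5


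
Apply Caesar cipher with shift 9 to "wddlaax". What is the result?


Caesar cipher: shift "wddlaax" by 9
  'w' (pos 22) + 9 = pos 5 = 'f'
  'd' (pos 3) + 9 = pos 12 = 'm'
  'd' (pos 3) + 9 = pos 12 = 'm'
  'l' (pos 11) + 9 = pos 20 = 'u'
  'a' (pos 0) + 9 = pos 9 = 'j'
  'a' (pos 0) + 9 = pos 9 = 'j'
  'x' (pos 23) + 9 = pos 6 = 'g'
Result: fmmujjg

fmmujjg


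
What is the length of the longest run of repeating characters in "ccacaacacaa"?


Input: "ccacaacacaa"
Scanning for longest run:
  Position 1 ('c'): continues run of 'c', length=2
  Position 2 ('a'): new char, reset run to 1
  Position 3 ('c'): new char, reset run to 1
  Position 4 ('a'): new char, reset run to 1
  Position 5 ('a'): continues run of 'a', length=2
  Position 6 ('c'): new char, reset run to 1
  Position 7 ('a'): new char, reset run to 1
  Position 8 ('c'): new char, reset run to 1
  Position 9 ('a'): new char, reset run to 1
  Position 10 ('a'): continues run of 'a', length=2
Longest run: 'c' with length 2

2


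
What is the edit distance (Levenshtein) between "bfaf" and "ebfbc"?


Computing edit distance: "bfaf" -> "ebfbc"
DP table:
           e    b    f    b    c
      0    1    2    3    4    5
  b   1    1    1    2    3    4
  f   2    2    2    1    2    3
  a   3    3    3    2    2    3
  f   4    4    4    3    3    3
Edit distance = dp[4][5] = 3

3


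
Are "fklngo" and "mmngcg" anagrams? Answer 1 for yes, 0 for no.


Strings: "fklngo", "mmngcg"
Sorted first:  fgklno
Sorted second: cggmmn
Differ at position 0: 'f' vs 'c' => not anagrams

0


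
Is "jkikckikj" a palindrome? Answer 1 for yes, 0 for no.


Input: jkikckikj
Reversed: jkikckikj
  Compare pos 0 ('j') with pos 8 ('j'): match
  Compare pos 1 ('k') with pos 7 ('k'): match
  Compare pos 2 ('i') with pos 6 ('i'): match
  Compare pos 3 ('k') with pos 5 ('k'): match
Result: palindrome

1


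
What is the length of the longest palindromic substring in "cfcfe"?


Input: "cfcfe"
Checking substrings for palindromes:
  [0:3] "cfc" (len 3) => palindrome
  [1:4] "fcf" (len 3) => palindrome
Longest palindromic substring: "cfc" with length 3

3


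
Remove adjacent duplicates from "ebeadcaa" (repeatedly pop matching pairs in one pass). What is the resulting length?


Input: ebeadcaa
Stack-based adjacent duplicate removal:
  Read 'e': push. Stack: e
  Read 'b': push. Stack: eb
  Read 'e': push. Stack: ebe
  Read 'a': push. Stack: ebea
  Read 'd': push. Stack: ebead
  Read 'c': push. Stack: ebeadc
  Read 'a': push. Stack: ebeadca
  Read 'a': matches stack top 'a' => pop. Stack: ebeadc
Final stack: "ebeadc" (length 6)

6


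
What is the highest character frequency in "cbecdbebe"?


Input: cbecdbebe
Character counts:
  'b': 3
  'c': 2
  'd': 1
  'e': 3
Maximum frequency: 3

3


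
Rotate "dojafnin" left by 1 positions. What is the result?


Input: "dojafnin", rotate left by 1
First 1 characters: "d"
Remaining characters: "ojafnin"
Concatenate remaining + first: "ojafnin" + "d" = "ojafnind"

ojafnind


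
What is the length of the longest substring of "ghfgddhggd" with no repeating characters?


Input: "ghfgddhggd"
Sliding window (track last position of each char):
  Position 0 ('g'): window [0,0] length 1 -- new best
  Position 1 ('h'): window [0,1] length 2 -- new best
  Position 2 ('f'): window [0,2] length 3 -- new best
  Position 3 ('g'): repeat (last at 0), move window start to 1
  Position 3 ('g'): window [1,3] length 3
  Position 4 ('d'): window [1,4] length 4 -- new best
  Position 5 ('d'): repeat (last at 4), move window start to 5
  Position 5 ('d'): window [5,5] length 1
  Position 6 ('h'): window [5,6] length 2
  Position 7 ('g'): window [5,7] length 3
  Position 8 ('g'): repeat (last at 7), move window start to 8
  Position 8 ('g'): window [8,8] length 1
  Position 9 ('d'): window [8,9] length 2
Longest substring with no repeats: "hfgd" with length 4

4


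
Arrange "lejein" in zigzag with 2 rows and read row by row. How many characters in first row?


Zigzag "lejein" into 2 rows:
Placing characters:
  'l' => row 0
  'e' => row 1
  'j' => row 0
  'e' => row 1
  'i' => row 0
  'n' => row 1
Rows:
  Row 0: "lji"
  Row 1: "een"
First row length: 3

3


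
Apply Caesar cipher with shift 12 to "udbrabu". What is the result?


Caesar cipher: shift "udbrabu" by 12
  'u' (pos 20) + 12 = pos 6 = 'g'
  'd' (pos 3) + 12 = pos 15 = 'p'
  'b' (pos 1) + 12 = pos 13 = 'n'
  'r' (pos 17) + 12 = pos 3 = 'd'
  'a' (pos 0) + 12 = pos 12 = 'm'
  'b' (pos 1) + 12 = pos 13 = 'n'
  'u' (pos 20) + 12 = pos 6 = 'g'
Result: gpndmng

gpndmng


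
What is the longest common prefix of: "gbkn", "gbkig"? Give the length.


Words: gbkn, gbkig
  Position 0: all 'g' => match
  Position 1: all 'b' => match
  Position 2: all 'k' => match
  Position 3: ('n', 'i') => mismatch, stop
LCP = "gbk" (length 3)

3


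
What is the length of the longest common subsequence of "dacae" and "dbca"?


LCS of "dacae" and "dbca"
DP table:
           d    b    c    a
      0    0    0    0    0
  d   0    1    1    1    1
  a   0    1    1    1    2
  c   0    1    1    2    2
  a   0    1    1    2    3
  e   0    1    1    2    3
LCS length = dp[5][4] = 3

3


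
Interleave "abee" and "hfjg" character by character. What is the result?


Interleaving "abee" and "hfjg":
  Position 0: 'a' from first, 'h' from second => "ah"
  Position 1: 'b' from first, 'f' from second => "bf"
  Position 2: 'e' from first, 'j' from second => "ej"
  Position 3: 'e' from first, 'g' from second => "eg"
Result: ahbfejeg

ahbfejeg


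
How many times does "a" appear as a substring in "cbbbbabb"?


Searching for "a" in "cbbbbabb"
Scanning each position:
  Position 0: "c" => no
  Position 1: "b" => no
  Position 2: "b" => no
  Position 3: "b" => no
  Position 4: "b" => no
  Position 5: "a" => MATCH
  Position 6: "b" => no
  Position 7: "b" => no
Total occurrences: 1

1


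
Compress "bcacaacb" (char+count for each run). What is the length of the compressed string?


Input: bcacaacb
Runs:
  'b' x 1 => "b1"
  'c' x 1 => "c1"
  'a' x 1 => "a1"
  'c' x 1 => "c1"
  'a' x 2 => "a2"
  'c' x 1 => "c1"
  'b' x 1 => "b1"
Compressed: "b1c1a1c1a2c1b1"
Compressed length: 14

14


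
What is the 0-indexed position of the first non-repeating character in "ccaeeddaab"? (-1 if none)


Input: ccaeeddaab
Character frequencies:
  'a': 3
  'b': 1
  'c': 2
  'd': 2
  'e': 2
Scanning left to right for freq == 1:
  Position 0 ('c'): freq=2, skip
  Position 1 ('c'): freq=2, skip
  Position 2 ('a'): freq=3, skip
  Position 3 ('e'): freq=2, skip
  Position 4 ('e'): freq=2, skip
  Position 5 ('d'): freq=2, skip
  Position 6 ('d'): freq=2, skip
  Position 7 ('a'): freq=3, skip
  Position 8 ('a'): freq=3, skip
  Position 9 ('b'): unique! => answer = 9

9


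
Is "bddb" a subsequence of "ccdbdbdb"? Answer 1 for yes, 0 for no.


Check if "bddb" is a subsequence of "ccdbdbdb"
Greedy scan:
  Position 0 ('c'): no match needed
  Position 1 ('c'): no match needed
  Position 2 ('d'): no match needed
  Position 3 ('b'): matches sub[0] = 'b'
  Position 4 ('d'): matches sub[1] = 'd'
  Position 5 ('b'): no match needed
  Position 6 ('d'): matches sub[2] = 'd'
  Position 7 ('b'): matches sub[3] = 'b'
All 4 characters matched => is a subsequence

1


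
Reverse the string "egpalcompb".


Input: egpalcompb
Reading characters right to left:
  Position 9: 'b'
  Position 8: 'p'
  Position 7: 'm'
  Position 6: 'o'
  Position 5: 'c'
  Position 4: 'l'
  Position 3: 'a'
  Position 2: 'p'
  Position 1: 'g'
  Position 0: 'e'
Reversed: bpmoclapge

bpmoclapge


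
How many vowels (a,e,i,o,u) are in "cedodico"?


Input: cedodico
Checking each character:
  'c' at position 0: consonant
  'e' at position 1: vowel (running total: 1)
  'd' at position 2: consonant
  'o' at position 3: vowel (running total: 2)
  'd' at position 4: consonant
  'i' at position 5: vowel (running total: 3)
  'c' at position 6: consonant
  'o' at position 7: vowel (running total: 4)
Total vowels: 4

4


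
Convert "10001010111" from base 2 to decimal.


Input: "10001010111" in base 2
Positional expansion:
  Digit '1' (value 1) x 2^10 = 1024
  Digit '0' (value 0) x 2^9 = 0
  Digit '0' (value 0) x 2^8 = 0
  Digit '0' (value 0) x 2^7 = 0
  Digit '1' (value 1) x 2^6 = 64
  Digit '0' (value 0) x 2^5 = 0
  Digit '1' (value 1) x 2^4 = 16
  Digit '0' (value 0) x 2^3 = 0
  Digit '1' (value 1) x 2^2 = 4
  Digit '1' (value 1) x 2^1 = 2
  Digit '1' (value 1) x 2^0 = 1
Sum = 1111

1111


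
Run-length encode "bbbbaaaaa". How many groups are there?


Input: bbbbaaaaa
Scanning for consecutive runs:
  Group 1: 'b' x 4 (positions 0-3)
  Group 2: 'a' x 5 (positions 4-8)
Total groups: 2

2


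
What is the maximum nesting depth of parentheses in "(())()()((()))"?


Input: "(())()()((()))"
Tracking depth:
  Position 0 '(': depth becomes 1
  Position 1 '(': depth becomes 2
  Position 2 ')': depth becomes 1
  Position 3 ')': depth becomes 0
  Position 4 '(': depth becomes 1
  Position 5 ')': depth becomes 0
  Position 6 '(': depth becomes 1
  Position 7 ')': depth becomes 0
  Position 8 '(': depth becomes 1
  Position 9 '(': depth becomes 2
  Position 10 '(': depth becomes 3
  Position 11 ')': depth becomes 2
  Position 12 ')': depth becomes 1
  Position 13 ')': depth becomes 0
Maximum depth reached: 3

3


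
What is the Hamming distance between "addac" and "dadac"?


Comparing "addac" and "dadac" position by position:
  Position 0: 'a' vs 'd' => differ
  Position 1: 'd' vs 'a' => differ
  Position 2: 'd' vs 'd' => same
  Position 3: 'a' vs 'a' => same
  Position 4: 'c' vs 'c' => same
Total differences (Hamming distance): 2

2


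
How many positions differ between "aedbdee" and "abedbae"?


Comparing "aedbdee" and "abedbae" position by position:
  Position 0: 'a' vs 'a' => same
  Position 1: 'e' vs 'b' => DIFFER
  Position 2: 'd' vs 'e' => DIFFER
  Position 3: 'b' vs 'd' => DIFFER
  Position 4: 'd' vs 'b' => DIFFER
  Position 5: 'e' vs 'a' => DIFFER
  Position 6: 'e' vs 'e' => same
Positions that differ: 5

5


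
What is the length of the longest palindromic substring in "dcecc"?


Input: "dcecc"
Checking substrings for palindromes:
  [1:4] "cec" (len 3) => palindrome
  [3:5] "cc" (len 2) => palindrome
Longest palindromic substring: "cec" with length 3

3


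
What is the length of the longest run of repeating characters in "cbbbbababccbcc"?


Input: "cbbbbababccbcc"
Scanning for longest run:
  Position 1 ('b'): new char, reset run to 1
  Position 2 ('b'): continues run of 'b', length=2
  Position 3 ('b'): continues run of 'b', length=3
  Position 4 ('b'): continues run of 'b', length=4
  Position 5 ('a'): new char, reset run to 1
  Position 6 ('b'): new char, reset run to 1
  Position 7 ('a'): new char, reset run to 1
  Position 8 ('b'): new char, reset run to 1
  Position 9 ('c'): new char, reset run to 1
  Position 10 ('c'): continues run of 'c', length=2
  Position 11 ('b'): new char, reset run to 1
  Position 12 ('c'): new char, reset run to 1
  Position 13 ('c'): continues run of 'c', length=2
Longest run: 'b' with length 4

4


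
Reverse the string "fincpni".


Input: fincpni
Reading characters right to left:
  Position 6: 'i'
  Position 5: 'n'
  Position 4: 'p'
  Position 3: 'c'
  Position 2: 'n'
  Position 1: 'i'
  Position 0: 'f'
Reversed: inpcnif

inpcnif


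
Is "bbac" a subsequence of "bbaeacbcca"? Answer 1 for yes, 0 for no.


Check if "bbac" is a subsequence of "bbaeacbcca"
Greedy scan:
  Position 0 ('b'): matches sub[0] = 'b'
  Position 1 ('b'): matches sub[1] = 'b'
  Position 2 ('a'): matches sub[2] = 'a'
  Position 3 ('e'): no match needed
  Position 4 ('a'): no match needed
  Position 5 ('c'): matches sub[3] = 'c'
  Position 6 ('b'): no match needed
  Position 7 ('c'): no match needed
  Position 8 ('c'): no match needed
  Position 9 ('a'): no match needed
All 4 characters matched => is a subsequence

1


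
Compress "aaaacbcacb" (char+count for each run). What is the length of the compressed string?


Input: aaaacbcacb
Runs:
  'a' x 4 => "a4"
  'c' x 1 => "c1"
  'b' x 1 => "b1"
  'c' x 1 => "c1"
  'a' x 1 => "a1"
  'c' x 1 => "c1"
  'b' x 1 => "b1"
Compressed: "a4c1b1c1a1c1b1"
Compressed length: 14

14


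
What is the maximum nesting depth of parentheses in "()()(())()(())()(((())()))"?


Input: "()()(())()(())()(((())()))"
Tracking depth:
  Position 0 '(': depth becomes 1
  Position 1 ')': depth becomes 0
  Position 2 '(': depth becomes 1
  Position 3 ')': depth becomes 0
  Position 4 '(': depth becomes 1
  Position 5 '(': depth becomes 2
  Position 6 ')': depth becomes 1
  Position 7 ')': depth becomes 0
  Position 8 '(': depth becomes 1
  Position 9 ')': depth becomes 0
  Position 10 '(': depth becomes 1
  Position 11 '(': depth becomes 2
  Position 12 ')': depth becomes 1
  Position 13 ')': depth becomes 0
  Position 14 '(': depth becomes 1
  Position 15 ')': depth becomes 0
  Position 16 '(': depth becomes 1
  Position 17 '(': depth becomes 2
  Position 18 '(': depth becomes 3
  Position 19 '(': depth becomes 4
  Position 20 ')': depth becomes 3
  Position 21 ')': depth becomes 2
  Position 22 '(': depth becomes 3
  Position 23 ')': depth becomes 2
  Position 24 ')': depth becomes 1
  Position 25 ')': depth becomes 0
Maximum depth reached: 4

4


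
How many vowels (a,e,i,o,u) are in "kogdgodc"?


Input: kogdgodc
Checking each character:
  'k' at position 0: consonant
  'o' at position 1: vowel (running total: 1)
  'g' at position 2: consonant
  'd' at position 3: consonant
  'g' at position 4: consonant
  'o' at position 5: vowel (running total: 2)
  'd' at position 6: consonant
  'c' at position 7: consonant
Total vowels: 2

2


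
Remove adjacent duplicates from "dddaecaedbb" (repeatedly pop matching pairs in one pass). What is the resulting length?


Input: dddaecaedbb
Stack-based adjacent duplicate removal:
  Read 'd': push. Stack: d
  Read 'd': matches stack top 'd' => pop. Stack: (empty)
  Read 'd': push. Stack: d
  Read 'a': push. Stack: da
  Read 'e': push. Stack: dae
  Read 'c': push. Stack: daec
  Read 'a': push. Stack: daeca
  Read 'e': push. Stack: daecae
  Read 'd': push. Stack: daecaed
  Read 'b': push. Stack: daecaedb
  Read 'b': matches stack top 'b' => pop. Stack: daecaed
Final stack: "daecaed" (length 7)

7


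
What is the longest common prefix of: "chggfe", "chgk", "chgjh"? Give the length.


Words: chggfe, chgk, chgjh
  Position 0: all 'c' => match
  Position 1: all 'h' => match
  Position 2: all 'g' => match
  Position 3: ('g', 'k', 'j') => mismatch, stop
LCP = "chg" (length 3)

3


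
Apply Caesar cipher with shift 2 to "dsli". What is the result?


Caesar cipher: shift "dsli" by 2
  'd' (pos 3) + 2 = pos 5 = 'f'
  's' (pos 18) + 2 = pos 20 = 'u'
  'l' (pos 11) + 2 = pos 13 = 'n'
  'i' (pos 8) + 2 = pos 10 = 'k'
Result: funk

funk


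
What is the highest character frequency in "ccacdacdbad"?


Input: ccacdacdbad
Character counts:
  'a': 3
  'b': 1
  'c': 4
  'd': 3
Maximum frequency: 4

4


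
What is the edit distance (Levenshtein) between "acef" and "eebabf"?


Computing edit distance: "acef" -> "eebabf"
DP table:
           e    e    b    a    b    f
      0    1    2    3    4    5    6
  a   1    1    2    3    3    4    5
  c   2    2    2    3    4    4    5
  e   3    2    2    3    4    5    5
  f   4    3    3    3    4    5    5
Edit distance = dp[4][6] = 5

5


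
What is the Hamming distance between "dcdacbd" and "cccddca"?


Comparing "dcdacbd" and "cccddca" position by position:
  Position 0: 'd' vs 'c' => differ
  Position 1: 'c' vs 'c' => same
  Position 2: 'd' vs 'c' => differ
  Position 3: 'a' vs 'd' => differ
  Position 4: 'c' vs 'd' => differ
  Position 5: 'b' vs 'c' => differ
  Position 6: 'd' vs 'a' => differ
Total differences (Hamming distance): 6

6


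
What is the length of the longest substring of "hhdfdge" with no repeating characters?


Input: "hhdfdge"
Sliding window (track last position of each char):
  Position 0 ('h'): window [0,0] length 1 -- new best
  Position 1 ('h'): repeat (last at 0), move window start to 1
  Position 1 ('h'): window [1,1] length 1
  Position 2 ('d'): window [1,2] length 2 -- new best
  Position 3 ('f'): window [1,3] length 3 -- new best
  Position 4 ('d'): repeat (last at 2), move window start to 3
  Position 4 ('d'): window [3,4] length 2
  Position 5 ('g'): window [3,5] length 3
  Position 6 ('e'): window [3,6] length 4 -- new best
Longest substring with no repeats: "fdge" with length 4

4


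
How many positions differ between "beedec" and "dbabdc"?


Comparing "beedec" and "dbabdc" position by position:
  Position 0: 'b' vs 'd' => DIFFER
  Position 1: 'e' vs 'b' => DIFFER
  Position 2: 'e' vs 'a' => DIFFER
  Position 3: 'd' vs 'b' => DIFFER
  Position 4: 'e' vs 'd' => DIFFER
  Position 5: 'c' vs 'c' => same
Positions that differ: 5

5


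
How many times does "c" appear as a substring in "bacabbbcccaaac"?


Searching for "c" in "bacabbbcccaaac"
Scanning each position:
  Position 0: "b" => no
  Position 1: "a" => no
  Position 2: "c" => MATCH
  Position 3: "a" => no
  Position 4: "b" => no
  Position 5: "b" => no
  Position 6: "b" => no
  Position 7: "c" => MATCH
  Position 8: "c" => MATCH
  Position 9: "c" => MATCH
  Position 10: "a" => no
  Position 11: "a" => no
  Position 12: "a" => no
  Position 13: "c" => MATCH
Total occurrences: 5

5


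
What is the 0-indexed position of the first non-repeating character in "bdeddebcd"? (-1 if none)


Input: bdeddebcd
Character frequencies:
  'b': 2
  'c': 1
  'd': 4
  'e': 2
Scanning left to right for freq == 1:
  Position 0 ('b'): freq=2, skip
  Position 1 ('d'): freq=4, skip
  Position 2 ('e'): freq=2, skip
  Position 3 ('d'): freq=4, skip
  Position 4 ('d'): freq=4, skip
  Position 5 ('e'): freq=2, skip
  Position 6 ('b'): freq=2, skip
  Position 7 ('c'): unique! => answer = 7

7


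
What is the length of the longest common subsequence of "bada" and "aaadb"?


LCS of "bada" and "aaadb"
DP table:
           a    a    a    d    b
      0    0    0    0    0    0
  b   0    0    0    0    0    1
  a   0    1    1    1    1    1
  d   0    1    1    1    2    2
  a   0    1    2    2    2    2
LCS length = dp[4][5] = 2

2


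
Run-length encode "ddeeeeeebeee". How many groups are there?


Input: ddeeeeeebeee
Scanning for consecutive runs:
  Group 1: 'd' x 2 (positions 0-1)
  Group 2: 'e' x 6 (positions 2-7)
  Group 3: 'b' x 1 (positions 8-8)
  Group 4: 'e' x 3 (positions 9-11)
Total groups: 4

4


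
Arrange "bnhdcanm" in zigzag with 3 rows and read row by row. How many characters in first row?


Zigzag "bnhdcanm" into 3 rows:
Placing characters:
  'b' => row 0
  'n' => row 1
  'h' => row 2
  'd' => row 1
  'c' => row 0
  'a' => row 1
  'n' => row 2
  'm' => row 1
Rows:
  Row 0: "bc"
  Row 1: "ndam"
  Row 2: "hn"
First row length: 2

2


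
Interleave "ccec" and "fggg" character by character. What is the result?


Interleaving "ccec" and "fggg":
  Position 0: 'c' from first, 'f' from second => "cf"
  Position 1: 'c' from first, 'g' from second => "cg"
  Position 2: 'e' from first, 'g' from second => "eg"
  Position 3: 'c' from first, 'g' from second => "cg"
Result: cfcgegcg

cfcgegcg


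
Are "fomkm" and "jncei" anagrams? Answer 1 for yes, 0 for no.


Strings: "fomkm", "jncei"
Sorted first:  fkmmo
Sorted second: ceijn
Differ at position 0: 'f' vs 'c' => not anagrams

0


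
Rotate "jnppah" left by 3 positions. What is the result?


Input: "jnppah", rotate left by 3
First 3 characters: "jnp"
Remaining characters: "pah"
Concatenate remaining + first: "pah" + "jnp" = "pahjnp"

pahjnp


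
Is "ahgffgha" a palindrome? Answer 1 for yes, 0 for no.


Input: ahgffgha
Reversed: ahgffgha
  Compare pos 0 ('a') with pos 7 ('a'): match
  Compare pos 1 ('h') with pos 6 ('h'): match
  Compare pos 2 ('g') with pos 5 ('g'): match
  Compare pos 3 ('f') with pos 4 ('f'): match
Result: palindrome

1


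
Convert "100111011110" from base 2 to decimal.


Input: "100111011110" in base 2
Positional expansion:
  Digit '1' (value 1) x 2^11 = 2048
  Digit '0' (value 0) x 2^10 = 0
  Digit '0' (value 0) x 2^9 = 0
  Digit '1' (value 1) x 2^8 = 256
  Digit '1' (value 1) x 2^7 = 128
  Digit '1' (value 1) x 2^6 = 64
  Digit '0' (value 0) x 2^5 = 0
  Digit '1' (value 1) x 2^4 = 16
  Digit '1' (value 1) x 2^3 = 8
  Digit '1' (value 1) x 2^2 = 4
  Digit '1' (value 1) x 2^1 = 2
  Digit '0' (value 0) x 2^0 = 0
Sum = 2526

2526


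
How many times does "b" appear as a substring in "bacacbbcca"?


Searching for "b" in "bacacbbcca"
Scanning each position:
  Position 0: "b" => MATCH
  Position 1: "a" => no
  Position 2: "c" => no
  Position 3: "a" => no
  Position 4: "c" => no
  Position 5: "b" => MATCH
  Position 6: "b" => MATCH
  Position 7: "c" => no
  Position 8: "c" => no
  Position 9: "a" => no
Total occurrences: 3

3


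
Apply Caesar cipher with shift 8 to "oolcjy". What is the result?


Caesar cipher: shift "oolcjy" by 8
  'o' (pos 14) + 8 = pos 22 = 'w'
  'o' (pos 14) + 8 = pos 22 = 'w'
  'l' (pos 11) + 8 = pos 19 = 't'
  'c' (pos 2) + 8 = pos 10 = 'k'
  'j' (pos 9) + 8 = pos 17 = 'r'
  'y' (pos 24) + 8 = pos 6 = 'g'
Result: wwtkrg

wwtkrg


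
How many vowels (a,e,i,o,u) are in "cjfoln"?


Input: cjfoln
Checking each character:
  'c' at position 0: consonant
  'j' at position 1: consonant
  'f' at position 2: consonant
  'o' at position 3: vowel (running total: 1)
  'l' at position 4: consonant
  'n' at position 5: consonant
Total vowels: 1

1


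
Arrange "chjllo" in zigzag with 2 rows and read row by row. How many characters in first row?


Zigzag "chjllo" into 2 rows:
Placing characters:
  'c' => row 0
  'h' => row 1
  'j' => row 0
  'l' => row 1
  'l' => row 0
  'o' => row 1
Rows:
  Row 0: "cjl"
  Row 1: "hlo"
First row length: 3

3


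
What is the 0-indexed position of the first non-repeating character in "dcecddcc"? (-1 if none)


Input: dcecddcc
Character frequencies:
  'c': 4
  'd': 3
  'e': 1
Scanning left to right for freq == 1:
  Position 0 ('d'): freq=3, skip
  Position 1 ('c'): freq=4, skip
  Position 2 ('e'): unique! => answer = 2

2


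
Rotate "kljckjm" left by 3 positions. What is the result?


Input: "kljckjm", rotate left by 3
First 3 characters: "klj"
Remaining characters: "ckjm"
Concatenate remaining + first: "ckjm" + "klj" = "ckjmklj"

ckjmklj


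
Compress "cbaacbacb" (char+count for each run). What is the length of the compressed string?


Input: cbaacbacb
Runs:
  'c' x 1 => "c1"
  'b' x 1 => "b1"
  'a' x 2 => "a2"
  'c' x 1 => "c1"
  'b' x 1 => "b1"
  'a' x 1 => "a1"
  'c' x 1 => "c1"
  'b' x 1 => "b1"
Compressed: "c1b1a2c1b1a1c1b1"
Compressed length: 16

16


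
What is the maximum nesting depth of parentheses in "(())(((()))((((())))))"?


Input: "(())(((()))((((())))))"
Tracking depth:
  Position 0 '(': depth becomes 1
  Position 1 '(': depth becomes 2
  Position 2 ')': depth becomes 1
  Position 3 ')': depth becomes 0
  Position 4 '(': depth becomes 1
  Position 5 '(': depth becomes 2
  Position 6 '(': depth becomes 3
  Position 7 '(': depth becomes 4
  Position 8 ')': depth becomes 3
  Position 9 ')': depth becomes 2
  Position 10 ')': depth becomes 1
  Position 11 '(': depth becomes 2
  Position 12 '(': depth becomes 3
  Position 13 '(': depth becomes 4
  Position 14 '(': depth becomes 5
  Position 15 '(': depth becomes 6
  Position 16 ')': depth becomes 5
  Position 17 ')': depth becomes 4
  Position 18 ')': depth becomes 3
  Position 19 ')': depth becomes 2
  Position 20 ')': depth becomes 1
  Position 21 ')': depth becomes 0
Maximum depth reached: 6

6


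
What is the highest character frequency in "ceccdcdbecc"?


Input: ceccdcdbecc
Character counts:
  'b': 1
  'c': 6
  'd': 2
  'e': 2
Maximum frequency: 6

6


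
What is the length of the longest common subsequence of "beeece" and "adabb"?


LCS of "beeece" and "adabb"
DP table:
           a    d    a    b    b
      0    0    0    0    0    0
  b   0    0    0    0    1    1
  e   0    0    0    0    1    1
  e   0    0    0    0    1    1
  e   0    0    0    0    1    1
  c   0    0    0    0    1    1
  e   0    0    0    0    1    1
LCS length = dp[6][5] = 1

1


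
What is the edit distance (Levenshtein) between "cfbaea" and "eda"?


Computing edit distance: "cfbaea" -> "eda"
DP table:
           e    d    a
      0    1    2    3
  c   1    1    2    3
  f   2    2    2    3
  b   3    3    3    3
  a   4    4    4    3
  e   5    4    5    4
  a   6    5    5    5
Edit distance = dp[6][3] = 5

5


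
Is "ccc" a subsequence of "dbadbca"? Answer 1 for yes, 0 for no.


Check if "ccc" is a subsequence of "dbadbca"
Greedy scan:
  Position 0 ('d'): no match needed
  Position 1 ('b'): no match needed
  Position 2 ('a'): no match needed
  Position 3 ('d'): no match needed
  Position 4 ('b'): no match needed
  Position 5 ('c'): matches sub[0] = 'c'
  Position 6 ('a'): no match needed
Only matched 1/3 characters => not a subsequence

0


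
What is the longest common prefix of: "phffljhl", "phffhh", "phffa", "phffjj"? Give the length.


Words: phffljhl, phffhh, phffa, phffjj
  Position 0: all 'p' => match
  Position 1: all 'h' => match
  Position 2: all 'f' => match
  Position 3: all 'f' => match
  Position 4: ('l', 'h', 'a', 'j') => mismatch, stop
LCP = "phff" (length 4)

4


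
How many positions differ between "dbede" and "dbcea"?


Comparing "dbede" and "dbcea" position by position:
  Position 0: 'd' vs 'd' => same
  Position 1: 'b' vs 'b' => same
  Position 2: 'e' vs 'c' => DIFFER
  Position 3: 'd' vs 'e' => DIFFER
  Position 4: 'e' vs 'a' => DIFFER
Positions that differ: 3

3


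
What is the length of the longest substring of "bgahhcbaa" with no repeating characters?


Input: "bgahhcbaa"
Sliding window (track last position of each char):
  Position 0 ('b'): window [0,0] length 1 -- new best
  Position 1 ('g'): window [0,1] length 2 -- new best
  Position 2 ('a'): window [0,2] length 3 -- new best
  Position 3 ('h'): window [0,3] length 4 -- new best
  Position 4 ('h'): repeat (last at 3), move window start to 4
  Position 4 ('h'): window [4,4] length 1
  Position 5 ('c'): window [4,5] length 2
  Position 6 ('b'): window [4,6] length 3
  Position 7 ('a'): window [4,7] length 4
  Position 8 ('a'): repeat (last at 7), move window start to 8
  Position 8 ('a'): window [8,8] length 1
Longest substring with no repeats: "bgah" with length 4

4


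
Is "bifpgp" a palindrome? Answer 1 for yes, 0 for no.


Input: bifpgp
Reversed: pgpfib
  Compare pos 0 ('b') with pos 5 ('p'): MISMATCH
  Compare pos 1 ('i') with pos 4 ('g'): MISMATCH
  Compare pos 2 ('f') with pos 3 ('p'): MISMATCH
Result: not a palindrome

0


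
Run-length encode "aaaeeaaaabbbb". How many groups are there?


Input: aaaeeaaaabbbb
Scanning for consecutive runs:
  Group 1: 'a' x 3 (positions 0-2)
  Group 2: 'e' x 2 (positions 3-4)
  Group 3: 'a' x 4 (positions 5-8)
  Group 4: 'b' x 4 (positions 9-12)
Total groups: 4

4


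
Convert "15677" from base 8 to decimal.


Input: "15677" in base 8
Positional expansion:
  Digit '1' (value 1) x 8^4 = 4096
  Digit '5' (value 5) x 8^3 = 2560
  Digit '6' (value 6) x 8^2 = 384
  Digit '7' (value 7) x 8^1 = 56
  Digit '7' (value 7) x 8^0 = 7
Sum = 7103

7103


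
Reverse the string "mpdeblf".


Input: mpdeblf
Reading characters right to left:
  Position 6: 'f'
  Position 5: 'l'
  Position 4: 'b'
  Position 3: 'e'
  Position 2: 'd'
  Position 1: 'p'
  Position 0: 'm'
Reversed: flbedpm

flbedpm


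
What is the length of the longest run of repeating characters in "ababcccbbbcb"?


Input: "ababcccbbbcb"
Scanning for longest run:
  Position 1 ('b'): new char, reset run to 1
  Position 2 ('a'): new char, reset run to 1
  Position 3 ('b'): new char, reset run to 1
  Position 4 ('c'): new char, reset run to 1
  Position 5 ('c'): continues run of 'c', length=2
  Position 6 ('c'): continues run of 'c', length=3
  Position 7 ('b'): new char, reset run to 1
  Position 8 ('b'): continues run of 'b', length=2
  Position 9 ('b'): continues run of 'b', length=3
  Position 10 ('c'): new char, reset run to 1
  Position 11 ('b'): new char, reset run to 1
Longest run: 'c' with length 3

3


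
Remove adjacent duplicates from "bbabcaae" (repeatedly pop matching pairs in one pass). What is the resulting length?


Input: bbabcaae
Stack-based adjacent duplicate removal:
  Read 'b': push. Stack: b
  Read 'b': matches stack top 'b' => pop. Stack: (empty)
  Read 'a': push. Stack: a
  Read 'b': push. Stack: ab
  Read 'c': push. Stack: abc
  Read 'a': push. Stack: abca
  Read 'a': matches stack top 'a' => pop. Stack: abc
  Read 'e': push. Stack: abce
Final stack: "abce" (length 4)

4


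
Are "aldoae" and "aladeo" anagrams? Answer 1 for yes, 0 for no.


Strings: "aldoae", "aladeo"
Sorted first:  aadelo
Sorted second: aadelo
Sorted forms match => anagrams

1


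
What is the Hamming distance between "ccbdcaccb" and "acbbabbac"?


Comparing "ccbdcaccb" and "acbbabbac" position by position:
  Position 0: 'c' vs 'a' => differ
  Position 1: 'c' vs 'c' => same
  Position 2: 'b' vs 'b' => same
  Position 3: 'd' vs 'b' => differ
  Position 4: 'c' vs 'a' => differ
  Position 5: 'a' vs 'b' => differ
  Position 6: 'c' vs 'b' => differ
  Position 7: 'c' vs 'a' => differ
  Position 8: 'b' vs 'c' => differ
Total differences (Hamming distance): 7

7


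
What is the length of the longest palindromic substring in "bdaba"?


Input: "bdaba"
Checking substrings for palindromes:
  [2:5] "aba" (len 3) => palindrome
Longest palindromic substring: "aba" with length 3

3


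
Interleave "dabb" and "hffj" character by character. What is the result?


Interleaving "dabb" and "hffj":
  Position 0: 'd' from first, 'h' from second => "dh"
  Position 1: 'a' from first, 'f' from second => "af"
  Position 2: 'b' from first, 'f' from second => "bf"
  Position 3: 'b' from first, 'j' from second => "bj"
Result: dhafbfbj

dhafbfbj


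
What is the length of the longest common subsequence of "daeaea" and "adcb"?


LCS of "daeaea" and "adcb"
DP table:
           a    d    c    b
      0    0    0    0    0
  d   0    0    1    1    1
  a   0    1    1    1    1
  e   0    1    1    1    1
  a   0    1    1    1    1
  e   0    1    1    1    1
  a   0    1    1    1    1
LCS length = dp[6][4] = 1

1


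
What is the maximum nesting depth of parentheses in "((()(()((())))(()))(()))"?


Input: "((()(()((())))(()))(()))"
Tracking depth:
  Position 0 '(': depth becomes 1
  Position 1 '(': depth becomes 2
  Position 2 '(': depth becomes 3
  Position 3 ')': depth becomes 2
  Position 4 '(': depth becomes 3
  Position 5 '(': depth becomes 4
  Position 6 ')': depth becomes 3
  Position 7 '(': depth becomes 4
  Position 8 '(': depth becomes 5
  Position 9 '(': depth becomes 6
  Position 10 ')': depth becomes 5
  Position 11 ')': depth becomes 4
  Position 12 ')': depth becomes 3
  Position 13 ')': depth becomes 2
  Position 14 '(': depth becomes 3
  Position 15 '(': depth becomes 4
  Position 16 ')': depth becomes 3
  Position 17 ')': depth becomes 2
  Position 18 ')': depth becomes 1
  Position 19 '(': depth becomes 2
  Position 20 '(': depth becomes 3
  Position 21 ')': depth becomes 2
  Position 22 ')': depth becomes 1
  Position 23 ')': depth becomes 0
Maximum depth reached: 6

6


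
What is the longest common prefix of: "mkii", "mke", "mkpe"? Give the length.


Words: mkii, mke, mkpe
  Position 0: all 'm' => match
  Position 1: all 'k' => match
  Position 2: ('i', 'e', 'p') => mismatch, stop
LCP = "mk" (length 2)

2


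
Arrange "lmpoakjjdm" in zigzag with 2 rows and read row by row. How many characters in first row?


Zigzag "lmpoakjjdm" into 2 rows:
Placing characters:
  'l' => row 0
  'm' => row 1
  'p' => row 0
  'o' => row 1
  'a' => row 0
  'k' => row 1
  'j' => row 0
  'j' => row 1
  'd' => row 0
  'm' => row 1
Rows:
  Row 0: "lpajd"
  Row 1: "mokjm"
First row length: 5

5


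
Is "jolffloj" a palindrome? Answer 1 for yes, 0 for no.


Input: jolffloj
Reversed: jolffloj
  Compare pos 0 ('j') with pos 7 ('j'): match
  Compare pos 1 ('o') with pos 6 ('o'): match
  Compare pos 2 ('l') with pos 5 ('l'): match
  Compare pos 3 ('f') with pos 4 ('f'): match
Result: palindrome

1


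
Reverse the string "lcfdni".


Input: lcfdni
Reading characters right to left:
  Position 5: 'i'
  Position 4: 'n'
  Position 3: 'd'
  Position 2: 'f'
  Position 1: 'c'
  Position 0: 'l'
Reversed: indfcl

indfcl


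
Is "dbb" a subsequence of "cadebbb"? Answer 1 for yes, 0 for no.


Check if "dbb" is a subsequence of "cadebbb"
Greedy scan:
  Position 0 ('c'): no match needed
  Position 1 ('a'): no match needed
  Position 2 ('d'): matches sub[0] = 'd'
  Position 3 ('e'): no match needed
  Position 4 ('b'): matches sub[1] = 'b'
  Position 5 ('b'): matches sub[2] = 'b'
  Position 6 ('b'): no match needed
All 3 characters matched => is a subsequence

1
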